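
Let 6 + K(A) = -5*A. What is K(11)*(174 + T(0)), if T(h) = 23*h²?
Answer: -10614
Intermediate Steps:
K(A) = -6 - 5*A
K(11)*(174 + T(0)) = (-6 - 5*11)*(174 + 23*0²) = (-6 - 55)*(174 + 23*0) = -61*(174 + 0) = -61*174 = -10614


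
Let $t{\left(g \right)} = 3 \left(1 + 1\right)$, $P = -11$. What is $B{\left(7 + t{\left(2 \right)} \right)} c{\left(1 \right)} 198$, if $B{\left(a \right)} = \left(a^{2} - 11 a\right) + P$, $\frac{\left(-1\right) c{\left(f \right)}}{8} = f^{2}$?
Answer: $-23760$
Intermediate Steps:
$t{\left(g \right)} = 6$ ($t{\left(g \right)} = 3 \cdot 2 = 6$)
$c{\left(f \right)} = - 8 f^{2}$
$B{\left(a \right)} = -11 + a^{2} - 11 a$ ($B{\left(a \right)} = \left(a^{2} - 11 a\right) - 11 = -11 + a^{2} - 11 a$)
$B{\left(7 + t{\left(2 \right)} \right)} c{\left(1 \right)} 198 = \left(-11 + \left(7 + 6\right)^{2} - 11 \left(7 + 6\right)\right) \left(- 8 \cdot 1^{2}\right) 198 = \left(-11 + 13^{2} - 143\right) \left(\left(-8\right) 1\right) 198 = \left(-11 + 169 - 143\right) \left(-8\right) 198 = 15 \left(-8\right) 198 = \left(-120\right) 198 = -23760$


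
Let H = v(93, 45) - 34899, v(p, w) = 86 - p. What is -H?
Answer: 34906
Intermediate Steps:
H = -34906 (H = (86 - 1*93) - 34899 = (86 - 93) - 34899 = -7 - 34899 = -34906)
-H = -1*(-34906) = 34906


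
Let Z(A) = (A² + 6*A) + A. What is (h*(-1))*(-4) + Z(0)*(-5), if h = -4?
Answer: -16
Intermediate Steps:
Z(A) = A² + 7*A
(h*(-1))*(-4) + Z(0)*(-5) = -4*(-1)*(-4) + (0*(7 + 0))*(-5) = 4*(-4) + (0*7)*(-5) = -16 + 0*(-5) = -16 + 0 = -16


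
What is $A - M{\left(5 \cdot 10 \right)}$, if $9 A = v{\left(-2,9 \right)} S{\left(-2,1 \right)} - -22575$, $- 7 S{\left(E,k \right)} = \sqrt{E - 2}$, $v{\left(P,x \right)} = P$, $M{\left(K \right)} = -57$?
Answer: $\frac{7696}{3} + \frac{4 i}{63} \approx 2565.3 + 0.063492 i$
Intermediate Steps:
$S{\left(E,k \right)} = - \frac{\sqrt{-2 + E}}{7}$ ($S{\left(E,k \right)} = - \frac{\sqrt{E - 2}}{7} = - \frac{\sqrt{-2 + E}}{7}$)
$A = \frac{7525}{3} + \frac{4 i}{63}$ ($A = \frac{- 2 \left(- \frac{\sqrt{-2 - 2}}{7}\right) - -22575}{9} = \frac{- 2 \left(- \frac{\sqrt{-4}}{7}\right) + 22575}{9} = \frac{- 2 \left(- \frac{2 i}{7}\right) + 22575}{9} = \frac{\frac{4 i}{7} + 22575}{9} = \frac{22575 + \frac{4 i}{7}}{9} = \frac{7525}{3} + \frac{4 i}{63} \approx 2508.3 + 0.063492 i$)
$A - M{\left(5 \cdot 10 \right)} = \left(\frac{7525}{3} + \frac{4 i}{63}\right) - -57 = \left(\frac{7525}{3} + \frac{4 i}{63}\right) + 57 = \frac{7696}{3} + \frac{4 i}{63}$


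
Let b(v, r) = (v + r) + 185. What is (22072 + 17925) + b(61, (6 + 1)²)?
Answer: 40292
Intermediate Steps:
b(v, r) = 185 + r + v (b(v, r) = (r + v) + 185 = 185 + r + v)
(22072 + 17925) + b(61, (6 + 1)²) = (22072 + 17925) + (185 + (6 + 1)² + 61) = 39997 + (185 + 7² + 61) = 39997 + (185 + 49 + 61) = 39997 + 295 = 40292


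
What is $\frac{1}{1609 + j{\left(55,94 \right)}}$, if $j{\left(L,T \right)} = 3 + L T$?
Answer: $\frac{1}{6782} \approx 0.00014745$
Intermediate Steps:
$\frac{1}{1609 + j{\left(55,94 \right)}} = \frac{1}{1609 + \left(3 + 55 \cdot 94\right)} = \frac{1}{1609 + \left(3 + 5170\right)} = \frac{1}{1609 + 5173} = \frac{1}{6782}$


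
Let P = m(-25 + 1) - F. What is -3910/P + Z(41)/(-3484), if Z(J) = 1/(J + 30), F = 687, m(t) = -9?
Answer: 30224767/5380167 ≈ 5.6178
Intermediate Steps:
Z(J) = 1/(30 + J)
P = -696 (P = -9 - 1*687 = -9 - 687 = -696)
-3910/P + Z(41)/(-3484) = -3910/(-696) + 1/((30 + 41)*(-3484)) = -3910*(-1/696) - 1/3484/71 = 1955/348 + (1/71)*(-1/3484) = 1955/348 - 1/247364 = 30224767/5380167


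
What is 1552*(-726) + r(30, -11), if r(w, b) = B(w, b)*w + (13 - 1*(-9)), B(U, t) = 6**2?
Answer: -1125650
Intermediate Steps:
B(U, t) = 36
r(w, b) = 22 + 36*w (r(w, b) = 36*w + (13 - 1*(-9)) = 36*w + (13 + 9) = 36*w + 22 = 22 + 36*w)
1552*(-726) + r(30, -11) = 1552*(-726) + (22 + 36*30) = -1126752 + (22 + 1080) = -1126752 + 1102 = -1125650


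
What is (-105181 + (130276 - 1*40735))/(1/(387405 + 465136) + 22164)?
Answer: -2666748248/3779143745 ≈ -0.70565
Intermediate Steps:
(-105181 + (130276 - 1*40735))/(1/(387405 + 465136) + 22164) = (-105181 + (130276 - 40735))/(1/852541 + 22164) = (-105181 + 89541)/(1/852541 + 22164) = -15640/18895718725/852541 = -15640*852541/18895718725 = -2666748248/3779143745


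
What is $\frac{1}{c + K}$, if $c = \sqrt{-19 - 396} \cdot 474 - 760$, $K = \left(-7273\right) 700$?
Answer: $- \frac{254593}{1296356575007} - \frac{237 i \sqrt{415}}{12963565750070} \approx -1.9639 \cdot 10^{-7} - 3.7243 \cdot 10^{-10} i$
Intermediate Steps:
$K = -5091100$
$c = -760 + 474 i \sqrt{415}$ ($c = \sqrt{-415} \cdot 474 - 760 = i \sqrt{415} \cdot 474 - 760 = 474 i \sqrt{415} - 760 = -760 + 474 i \sqrt{415} \approx -760.0 + 9656.1 i$)
$\frac{1}{c + K} = \frac{1}{\left(-760 + 474 i \sqrt{415}\right) - 5091100} = \frac{1}{-5091860 + 474 i \sqrt{415}}$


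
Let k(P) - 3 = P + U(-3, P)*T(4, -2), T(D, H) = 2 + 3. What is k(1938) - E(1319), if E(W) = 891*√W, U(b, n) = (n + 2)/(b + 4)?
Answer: 11641 - 891*√1319 ≈ -20718.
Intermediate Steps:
U(b, n) = (2 + n)/(4 + b)
T(D, H) = 5
k(P) = 13 + 6*P (k(P) = 3 + (P + ((2 + P)/(4 - 3))*5) = 3 + (P + ((2 + P)/1)*5) = 3 + (P + (1*(2 + P))*5) = 3 + (P + (2 + P)*5) = 3 + (P + (10 + 5*P)) = 3 + (10 + 6*P) = 13 + 6*P)
k(1938) - E(1319) = (13 + 6*1938) - 891*√1319 = (13 + 11628) - 891*√1319 = 11641 - 891*√1319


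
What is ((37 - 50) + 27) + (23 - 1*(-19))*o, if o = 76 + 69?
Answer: 6104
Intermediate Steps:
o = 145
((37 - 50) + 27) + (23 - 1*(-19))*o = ((37 - 50) + 27) + (23 - 1*(-19))*145 = (-13 + 27) + (23 + 19)*145 = 14 + 42*145 = 14 + 6090 = 6104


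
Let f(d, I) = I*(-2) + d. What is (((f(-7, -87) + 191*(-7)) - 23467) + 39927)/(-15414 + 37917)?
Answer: 15290/22503 ≈ 0.67947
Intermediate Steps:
f(d, I) = d - 2*I (f(d, I) = -2*I + d = d - 2*I)
(((f(-7, -87) + 191*(-7)) - 23467) + 39927)/(-15414 + 37917) = ((((-7 - 2*(-87)) + 191*(-7)) - 23467) + 39927)/(-15414 + 37917) = ((((-7 + 174) - 1337) - 23467) + 39927)/22503 = (((167 - 1337) - 23467) + 39927)*(1/22503) = ((-1170 - 23467) + 39927)*(1/22503) = (-24637 + 39927)*(1/22503) = 15290*(1/22503) = 15290/22503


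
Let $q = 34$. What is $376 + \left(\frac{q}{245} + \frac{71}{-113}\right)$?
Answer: $\frac{10396007}{27685} \approx 375.51$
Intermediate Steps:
$376 + \left(\frac{q}{245} + \frac{71}{-113}\right) = 376 + \left(\frac{34}{245} + \frac{71}{-113}\right) = 376 + \left(34 \cdot \frac{1}{245} + 71 \left(- \frac{1}{113}\right)\right) = 376 + \left(\frac{34}{245} - \frac{71}{113}\right) = 376 - \frac{13553}{27685} = \frac{10396007}{27685}$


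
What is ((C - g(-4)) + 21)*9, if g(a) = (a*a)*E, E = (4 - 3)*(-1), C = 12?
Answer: 441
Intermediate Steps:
E = -1 (E = 1*(-1) = -1)
g(a) = -a**2 (g(a) = (a*a)*(-1) = a**2*(-1) = -a**2)
((C - g(-4)) + 21)*9 = ((12 - (-1)*(-4)**2) + 21)*9 = ((12 - (-1)*16) + 21)*9 = ((12 - 1*(-16)) + 21)*9 = ((12 + 16) + 21)*9 = (28 + 21)*9 = 49*9 = 441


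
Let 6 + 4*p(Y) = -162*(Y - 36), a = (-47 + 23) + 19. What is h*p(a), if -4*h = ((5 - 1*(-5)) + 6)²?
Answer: -106176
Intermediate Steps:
a = -5 (a = -24 + 19 = -5)
p(Y) = 2913/2 - 81*Y/2 (p(Y) = -3/2 + (-162*(Y - 36))/4 = -3/2 + (-162*(-36 + Y))/4 = -3/2 + (5832 - 162*Y)/4 = -3/2 + (1458 - 81*Y/2) = 2913/2 - 81*Y/2)
h = -64 (h = -((5 - 1*(-5)) + 6)²/4 = -((5 + 5) + 6)²/4 = -(10 + 6)²/4 = -¼*16² = -¼*256 = -64)
h*p(a) = -64*(2913/2 - 81/2*(-5)) = -64*(2913/2 + 405/2) = -64*1659 = -106176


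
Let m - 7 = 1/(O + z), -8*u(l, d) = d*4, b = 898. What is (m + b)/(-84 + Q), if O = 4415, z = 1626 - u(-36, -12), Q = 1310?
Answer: 2730838/3699455 ≈ 0.73817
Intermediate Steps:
u(l, d) = -d/2 (u(l, d) = -d*4/8 = -d/2)
z = 1620 (z = 1626 - (-1)*(-12)/2 = 1626 - 1*6 = 1626 - 6 = 1620)
m = 42246/6035 (m = 7 + 1/(4415 + 1620) = 7 + 1/6035 = 42246/6035 ≈ 7.0002)
(m + b)/(-84 + Q) = (42246/6035 + 898)/(-84 + 1310) = (5461676/6035)/1226 = (5461676/6035)*(1/1226) = 2730838/3699455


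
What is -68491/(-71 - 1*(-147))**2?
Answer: -68491/5776 ≈ -11.858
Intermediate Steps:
-68491/(-71 - 1*(-147))**2 = -68491/(-71 + 147)**2 = -68491/(76**2) = -68491/5776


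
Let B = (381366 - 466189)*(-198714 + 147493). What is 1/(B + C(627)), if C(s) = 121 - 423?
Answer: 1/4344718581 ≈ 2.3016e-10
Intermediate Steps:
C(s) = -302
B = 4344718883 (B = -84823*(-51221) = 4344718883)
1/(B + C(627)) = 1/(4344718883 - 302) = 1/4344718581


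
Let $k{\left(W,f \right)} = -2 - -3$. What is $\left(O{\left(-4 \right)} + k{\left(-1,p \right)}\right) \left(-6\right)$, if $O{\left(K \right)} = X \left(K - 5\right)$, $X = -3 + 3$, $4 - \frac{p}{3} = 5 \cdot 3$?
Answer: $-6$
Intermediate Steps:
$p = -33$ ($p = 12 - 3 \cdot 5 \cdot 3 = 12 - 45 = -33$)
$k{\left(W,f \right)} = 1$ ($k{\left(W,f \right)} = -2 + 3 = 1$)
$X = 0$
$O{\left(K \right)} = 0$ ($O{\left(K \right)} = 0 \left(K - 5\right) = 0 \left(-5 + K\right) = 0$)
$\left(O{\left(-4 \right)} + k{\left(-1,p \right)}\right) \left(-6\right) = \left(0 + 1\right) \left(-6\right) = 1 \left(-6\right) = -6$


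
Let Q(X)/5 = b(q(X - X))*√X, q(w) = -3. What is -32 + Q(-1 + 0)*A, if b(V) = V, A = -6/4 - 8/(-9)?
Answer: -32 + 55*I/6 ≈ -32.0 + 9.1667*I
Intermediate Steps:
A = -11/18 (A = -6*¼ - 8*(-⅑) = -3/2 + 8/9 = -11/18 ≈ -0.61111)
Q(X) = -15*√X (Q(X) = 5*(-3*√X) = -15*√X)
-32 + Q(-1 + 0)*A = -32 - 15*√(-1 + 0)*(-11/18) = -32 - 15*I*(-11/18) = -32 + 55*I/6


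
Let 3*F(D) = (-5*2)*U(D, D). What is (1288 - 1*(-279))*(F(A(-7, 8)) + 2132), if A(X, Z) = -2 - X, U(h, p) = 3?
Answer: 3325174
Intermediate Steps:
F(D) = -10 (F(D) = (-5*2*3)/3 = (-10*3)/3 = (1/3)*(-30) = -10)
(1288 - 1*(-279))*(F(A(-7, 8)) + 2132) = (1288 - 1*(-279))*(-10 + 2132) = (1288 + 279)*2122 = 1567*2122 = 3325174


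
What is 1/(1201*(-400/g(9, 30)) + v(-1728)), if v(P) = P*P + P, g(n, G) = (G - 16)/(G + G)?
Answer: 7/6477792 ≈ 1.0806e-6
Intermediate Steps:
g(n, G) = (-16 + G)/(2*G) (g(n, G) = (-16 + G)/((2*G)) = (-16 + G)*(1/(2*G)) = (-16 + G)/(2*G))
v(P) = P + P**2 (v(P) = P**2 + P = P + P**2)
1/(1201*(-400/g(9, 30)) + v(-1728)) = 1/(1201*(-400*60/(-16 + 30)) - 1728*(1 - 1728)) = 1/(1201*(-400/((1/2)*(1/30)*14)) - 1728*(-1727)) = 1/(1201*(-400/7/30) + 2984256) = 1/(1201*(-400*30/7) + 2984256) = 1/(1201*(-12000/7) + 2984256) = 1/(-14412000/7 + 2984256) = 1/(6477792/7) = 7/6477792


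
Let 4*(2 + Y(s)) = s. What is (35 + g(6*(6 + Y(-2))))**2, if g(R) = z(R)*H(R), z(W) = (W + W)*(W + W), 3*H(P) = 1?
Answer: 388129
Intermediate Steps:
Y(s) = -2 + s/4
H(P) = 1/3 (H(P) = (1/3)*1 = 1/3)
z(W) = 4*W**2 (z(W) = (2*W)*(2*W) = 4*W**2)
g(R) = 4*R**2/3 (g(R) = (4*R**2)*(1/3) = 4*R**2/3)
(35 + g(6*(6 + Y(-2))))**2 = (35 + 4*(6*(6 + (-2 + (1/4)*(-2))))**2/3)**2 = (35 + 4*(6*(6 + (-2 - 1/2)))**2/3)**2 = (35 + 4*(6*(6 - 5/2))**2/3)**2 = (35 + 4*(6*(7/2))**2/3)**2 = (35 + (4/3)*21**2)**2 = (35 + (4/3)*441)**2 = (35 + 588)**2 = 623**2 = 388129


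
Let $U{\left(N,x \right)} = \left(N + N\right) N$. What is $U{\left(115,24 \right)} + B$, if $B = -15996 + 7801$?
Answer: $18255$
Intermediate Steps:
$U{\left(N,x \right)} = 2 N^{2}$ ($U{\left(N,x \right)} = 2 N N = 2 N^{2}$)
$B = -8195$
$U{\left(115,24 \right)} + B = 2 \cdot 115^{2} - 8195 = 2 \cdot 13225 - 8195 = 26450 - 8195 = 18255$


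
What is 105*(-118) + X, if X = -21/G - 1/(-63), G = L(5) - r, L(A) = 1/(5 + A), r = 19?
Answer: -780499/63 ≈ -12389.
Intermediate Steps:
G = -189/10 (G = 1/(5 + 5) - 1*19 = 1/10 - 19 = ⅒ - 19 = -189/10 ≈ -18.900)
X = 71/63 (X = -21/(-189/10) - 1/(-63) = -21*(-10/189) - 1*(-1/63) = 10/9 + 1/63 = 71/63 ≈ 1.1270)
105*(-118) + X = 105*(-118) + 71/63 = -12390 + 71/63 = -780499/63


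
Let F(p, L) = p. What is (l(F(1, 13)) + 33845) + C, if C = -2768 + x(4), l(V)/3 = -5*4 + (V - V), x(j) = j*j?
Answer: 31033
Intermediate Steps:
x(j) = j²
l(V) = -60 (l(V) = 3*(-5*4 + (V - V)) = 3*(-20 + 0) = 3*(-20) = -60)
C = -2752 (C = -2768 + 4² = -2768 + 16 = -2752)
(l(F(1, 13)) + 33845) + C = (-60 + 33845) - 2752 = 33785 - 2752 = 31033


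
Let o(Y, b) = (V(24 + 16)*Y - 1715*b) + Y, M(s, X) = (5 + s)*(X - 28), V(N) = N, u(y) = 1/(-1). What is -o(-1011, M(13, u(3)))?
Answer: -853779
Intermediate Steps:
u(y) = -1
M(s, X) = (-28 + X)*(5 + s) (M(s, X) = (5 + s)*(-28 + X) = (-28 + X)*(5 + s))
o(Y, b) = -1715*b + 41*Y (o(Y, b) = ((24 + 16)*Y - 1715*b) + Y = (40*Y - 1715*b) + Y = (-1715*b + 40*Y) + Y = -1715*b + 41*Y)
-o(-1011, M(13, u(3))) = -(-1715*(-140 - 28*13 + 5*(-1) - 1*13) + 41*(-1011)) = -(-1715*(-140 - 364 - 5 - 13) - 41451) = -(-1715*(-522) - 41451) = -(895230 - 41451) = -1*853779 = -853779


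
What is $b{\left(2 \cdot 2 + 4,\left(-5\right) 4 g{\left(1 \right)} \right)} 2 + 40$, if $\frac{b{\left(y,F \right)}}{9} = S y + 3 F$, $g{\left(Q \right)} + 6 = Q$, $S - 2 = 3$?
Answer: $6160$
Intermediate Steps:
$S = 5$ ($S = 2 + 3 = 5$)
$g{\left(Q \right)} = -6 + Q$
$b{\left(y,F \right)} = 27 F + 45 y$ ($b{\left(y,F \right)} = 9 \left(5 y + 3 F\right) = 9 \left(3 F + 5 y\right) = 27 F + 45 y$)
$b{\left(2 \cdot 2 + 4,\left(-5\right) 4 g{\left(1 \right)} \right)} 2 + 40 = \left(27 \left(-5\right) 4 \left(-6 + 1\right) + 45 \left(2 \cdot 2 + 4\right)\right) 2 + 40 = \left(27 \left(\left(-20\right) \left(-5\right)\right) + 45 \left(4 + 4\right)\right) 2 + 40 = \left(27 \cdot 100 + 45 \cdot 8\right) 2 + 40 = \left(2700 + 360\right) 2 + 40 = 3060 \cdot 2 + 40 = 6120 + 40 = 6160$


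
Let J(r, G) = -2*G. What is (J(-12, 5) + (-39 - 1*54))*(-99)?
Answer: 10197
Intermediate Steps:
(J(-12, 5) + (-39 - 1*54))*(-99) = (-2*5 + (-39 - 1*54))*(-99) = (-10 + (-39 - 54))*(-99) = (-10 - 93)*(-99) = -103*(-99) = 10197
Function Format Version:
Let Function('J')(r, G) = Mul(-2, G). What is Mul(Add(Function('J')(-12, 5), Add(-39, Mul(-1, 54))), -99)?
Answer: 10197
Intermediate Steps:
Mul(Add(Function('J')(-12, 5), Add(-39, Mul(-1, 54))), -99) = Mul(Add(Mul(-2, 5), Add(-39, Mul(-1, 54))), -99) = Mul(Add(-10, Add(-39, -54)), -99) = Mul(Add(-10, -93), -99) = Mul(-103, -99) = 10197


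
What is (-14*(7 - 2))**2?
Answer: 4900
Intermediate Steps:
(-14*(7 - 2))**2 = (-14*5)**2 = (-70)**2 = 4900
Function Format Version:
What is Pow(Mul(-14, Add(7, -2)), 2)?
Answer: 4900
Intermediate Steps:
Pow(Mul(-14, Add(7, -2)), 2) = Pow(Mul(-14, 5), 2) = Pow(-70, 2) = 4900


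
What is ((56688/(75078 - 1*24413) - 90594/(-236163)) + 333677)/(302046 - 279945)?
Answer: 25110248316991/1663162576905 ≈ 15.098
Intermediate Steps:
((56688/(75078 - 1*24413) - 90594/(-236163)) + 333677)/(302046 - 279945) = ((56688/(75078 - 24413) - 90594*(-1/236163)) + 333677)/22101 = ((56688/50665 + 30198/78721) + 333677)*(1/22101) = (5992517718/3988399465 + 333677)*(1/22101) = (1330843160800523/3988399465)*(1/22101) = 25110248316991/1663162576905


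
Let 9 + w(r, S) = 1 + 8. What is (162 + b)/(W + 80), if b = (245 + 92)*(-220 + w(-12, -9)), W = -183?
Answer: 73978/103 ≈ 718.23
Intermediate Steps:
w(r, S) = 0 (w(r, S) = -9 + (1 + 8) = -9 + 9 = 0)
b = -74140 (b = (245 + 92)*(-220 + 0) = 337*(-220) = -74140)
(162 + b)/(W + 80) = (162 - 74140)/(-183 + 80) = -73978/(-103) = -73978*(-1/103) = 73978/103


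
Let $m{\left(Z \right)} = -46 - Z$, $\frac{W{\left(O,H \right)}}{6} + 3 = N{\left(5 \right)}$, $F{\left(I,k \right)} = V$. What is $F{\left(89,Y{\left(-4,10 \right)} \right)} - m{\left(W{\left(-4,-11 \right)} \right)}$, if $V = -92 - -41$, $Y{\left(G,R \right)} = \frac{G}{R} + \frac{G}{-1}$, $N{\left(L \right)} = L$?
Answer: $7$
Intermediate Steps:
$Y{\left(G,R \right)} = - G + \frac{G}{R}$ ($Y{\left(G,R \right)} = \frac{G}{R} + G \left(-1\right) = \frac{G}{R} - G = - G + \frac{G}{R}$)
$V = -51$ ($V = -92 + 41 = -51$)
$F{\left(I,k \right)} = -51$
$W{\left(O,H \right)} = 12$ ($W{\left(O,H \right)} = -18 + 6 \cdot 5 = -18 + 30 = 12$)
$F{\left(89,Y{\left(-4,10 \right)} \right)} - m{\left(W{\left(-4,-11 \right)} \right)} = -51 - \left(-46 - 12\right) = -51 - -58 = -51 + 58 = 7$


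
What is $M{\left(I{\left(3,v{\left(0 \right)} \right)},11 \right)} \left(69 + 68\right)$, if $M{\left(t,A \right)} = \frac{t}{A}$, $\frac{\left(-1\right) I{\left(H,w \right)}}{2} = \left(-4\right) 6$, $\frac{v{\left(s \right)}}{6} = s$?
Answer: $\frac{6576}{11} \approx 597.82$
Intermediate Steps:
$v{\left(s \right)} = 6 s$
$I{\left(H,w \right)} = 48$ ($I{\left(H,w \right)} = - 2 \left(\left(-4\right) 6\right) = \left(-2\right) \left(-24\right) = 48$)
$M{\left(I{\left(3,v{\left(0 \right)} \right)},11 \right)} \left(69 + 68\right) = \frac{48}{11} \left(69 + 68\right) = 48 \cdot \frac{1}{11} \cdot 137 = \frac{48}{11} \cdot 137 = \frac{6576}{11}$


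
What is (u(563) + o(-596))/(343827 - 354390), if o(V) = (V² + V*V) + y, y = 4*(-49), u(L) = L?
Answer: -236933/3521 ≈ -67.291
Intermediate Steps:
y = -196
o(V) = -196 + 2*V² (o(V) = (V² + V*V) - 196 = (V² + V²) - 196 = 2*V² - 196 = -196 + 2*V²)
(u(563) + o(-596))/(343827 - 354390) = (563 + (-196 + 2*(-596)²))/(343827 - 354390) = (563 + (-196 + 2*355216))/(-10563) = (563 + (-196 + 710432))*(-1/10563) = (563 + 710236)*(-1/10563) = 710799*(-1/10563) = -236933/3521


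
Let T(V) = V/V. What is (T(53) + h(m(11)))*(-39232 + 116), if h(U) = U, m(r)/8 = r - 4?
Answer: -2229612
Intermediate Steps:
T(V) = 1
m(r) = -32 + 8*r (m(r) = 8*(r - 4) = 8*(-4 + r) = -32 + 8*r)
(T(53) + h(m(11)))*(-39232 + 116) = (1 + (-32 + 8*11))*(-39232 + 116) = (1 + (-32 + 88))*(-39116) = (1 + 56)*(-39116) = 57*(-39116) = -2229612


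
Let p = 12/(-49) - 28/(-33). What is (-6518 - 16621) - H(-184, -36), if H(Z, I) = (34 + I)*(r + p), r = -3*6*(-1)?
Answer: -37355599/1617 ≈ -23102.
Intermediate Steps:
r = 18 (r = -18*(-1) = 18)
p = 976/1617 (p = 12*(-1/49) - 28*(-1/33) = -12/49 + 28/33 = 976/1617 ≈ 0.60359)
H(Z, I) = 1022788/1617 + 30082*I/1617 (H(Z, I) = (34 + I)*(18 + 976/1617) = (34 + I)*(30082/1617) = 1022788/1617 + 30082*I/1617)
(-6518 - 16621) - H(-184, -36) = (-6518 - 16621) - (1022788/1617 + (30082/1617)*(-36)) = -23139 - (1022788/1617 - 360984/539) = -23139 - 1*(-60164/1617) = -23139 + 60164/1617 = -37355599/1617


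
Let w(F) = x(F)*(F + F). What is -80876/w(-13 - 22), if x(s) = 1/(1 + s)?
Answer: -1374892/35 ≈ -39283.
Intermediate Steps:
w(F) = 2*F/(1 + F) (w(F) = (F + F)/(1 + F) = (2*F)/(1 + F) = 2*F/(1 + F))
-80876/w(-13 - 22) = -80876*(1 + (-13 - 22))/(2*(-13 - 22)) = -80876/(2*(-35)/(1 - 35)) = -80876/(2*(-35)/(-34)) = -80876/(2*(-35)*(-1/34)) = -80876/35/17 = -80876*17/35 = -1374892/35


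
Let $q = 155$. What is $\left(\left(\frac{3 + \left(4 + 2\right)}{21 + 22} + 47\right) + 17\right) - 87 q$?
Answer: $- \frac{577094}{43} \approx -13421.0$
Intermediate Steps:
$\left(\left(\frac{3 + \left(4 + 2\right)}{21 + 22} + 47\right) + 17\right) - 87 q = \left(\left(\frac{3 + \left(4 + 2\right)}{21 + 22} + 47\right) + 17\right) - 13485 = \left(\left(\frac{3 + 6}{43} + 47\right) + 17\right) - 13485 = \left(\left(9 \cdot \frac{1}{43} + 47\right) + 17\right) - 13485 = \left(\left(\frac{9}{43} + 47\right) + 17\right) - 13485 = \left(\frac{2030}{43} + 17\right) - 13485 = \frac{2761}{43} - 13485 = - \frac{577094}{43}$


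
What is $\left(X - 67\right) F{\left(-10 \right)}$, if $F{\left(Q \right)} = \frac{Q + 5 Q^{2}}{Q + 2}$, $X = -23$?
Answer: $\frac{11025}{2} \approx 5512.5$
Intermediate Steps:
$F{\left(Q \right)} = \frac{Q + 5 Q^{2}}{2 + Q}$
$\left(X - 67\right) F{\left(-10 \right)} = \left(-23 - 67\right) \left(- \frac{10 \left(1 + 5 \left(-10\right)\right)}{2 - 10}\right) = - 90 \left(- \frac{10 \left(1 - 50\right)}{-8}\right) = - 90 \left(\left(-10\right) \left(- \frac{1}{8}\right) \left(-49\right)\right) = \left(-90\right) \left(- \frac{245}{4}\right) = \frac{11025}{2}$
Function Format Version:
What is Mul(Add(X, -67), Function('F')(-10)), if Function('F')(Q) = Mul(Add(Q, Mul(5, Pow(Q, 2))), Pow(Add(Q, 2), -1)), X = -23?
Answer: Rational(11025, 2) ≈ 5512.5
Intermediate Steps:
Function('F')(Q) = Mul(Pow(Add(2, Q), -1), Add(Q, Mul(5, Pow(Q, 2)))) (Function('F')(Q) = Mul(Add(Q, Mul(5, Pow(Q, 2))), Pow(Add(2, Q), -1)) = Mul(Pow(Add(2, Q), -1), Add(Q, Mul(5, Pow(Q, 2)))))
Mul(Add(X, -67), Function('F')(-10)) = Mul(Add(-23, -67), Mul(-10, Pow(Add(2, -10), -1), Add(1, Mul(5, -10)))) = Mul(-90, Mul(-10, Pow(-8, -1), Add(1, -50))) = Mul(-90, Mul(-10, Rational(-1, 8), -49)) = Mul(-90, Rational(-245, 4)) = Rational(11025, 2)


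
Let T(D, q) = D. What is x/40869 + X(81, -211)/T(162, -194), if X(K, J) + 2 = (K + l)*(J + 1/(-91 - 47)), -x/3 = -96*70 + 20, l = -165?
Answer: 929661910/8459883 ≈ 109.89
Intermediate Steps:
x = 20100 (x = -3*(-96*70 + 20) = -3*(-6720 + 20) = -3*(-6700) = 20100)
X(K, J) = -2 + (-165 + K)*(-1/138 + J) (X(K, J) = -2 + (K - 165)*(J + 1/(-91 - 47)) = -2 + (-165 + K)*(J + 1/(-138)) = -2 + (-165 + K)*(J - 1/138) = -2 + (-165 + K)*(-1/138 + J))
x/40869 + X(81, -211)/T(162, -194) = 20100/40869 + (-37/46 - 165*(-211) - 1/138*81 - 211*81)/162 = 20100*(1/40869) + (-37/46 + 34815 - 27/46 - 17091)*(1/162) = 6700/13623 + (407620/23)*(1/162) = 6700/13623 + 203810/1863 = 929661910/8459883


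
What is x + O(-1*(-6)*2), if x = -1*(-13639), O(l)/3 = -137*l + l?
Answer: 8743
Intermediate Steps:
O(l) = -408*l (O(l) = 3*(-137*l + l) = 3*(-136*l) = -408*l)
x = 13639
x + O(-1*(-6)*2) = 13639 - 408*(-1*(-6))*2 = 13639 - 2448*2 = 13639 - 408*12 = 13639 - 4896 = 8743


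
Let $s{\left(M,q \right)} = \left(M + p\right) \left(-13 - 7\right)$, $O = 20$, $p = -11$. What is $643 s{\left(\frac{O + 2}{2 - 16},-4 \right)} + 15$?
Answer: $\frac{1131785}{7} \approx 1.6168 \cdot 10^{5}$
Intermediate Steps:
$s{\left(M,q \right)} = 220 - 20 M$ ($s{\left(M,q \right)} = \left(M - 11\right) \left(-13 - 7\right) = \left(-11 + M\right) \left(-20\right) = 220 - 20 M$)
$643 s{\left(\frac{O + 2}{2 - 16},-4 \right)} + 15 = 643 \left(220 - 20 \frac{20 + 2}{2 - 16}\right) + 15 = 643 \left(220 - 20 \frac{22}{-14}\right) + 15 = 643 \left(220 - 20 \cdot 22 \left(- \frac{1}{14}\right)\right) + 15 = 643 \left(220 - - \frac{220}{7}\right) + 15 = 643 \left(220 + \frac{220}{7}\right) + 15 = 643 \cdot \frac{1760}{7} + 15 = \frac{1131680}{7} + 15 = \frac{1131785}{7}$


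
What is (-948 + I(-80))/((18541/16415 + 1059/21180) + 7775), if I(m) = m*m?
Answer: 12344080/17606343 ≈ 0.70112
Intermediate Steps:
I(m) = m²
(-948 + I(-80))/((18541/16415 + 1059/21180) + 7775) = (-948 + (-80)²)/((18541/16415 + 1059/21180) + 7775) = (-948 + 6400)/((18541*(1/16415) + 1059*(1/21180)) + 7775) = 5452/((18541/16415 + 1/20) + 7775) = 5452/(77447/65660 + 7775) = 5452/(510583947/65660) = 5452*(65660/510583947) = 12344080/17606343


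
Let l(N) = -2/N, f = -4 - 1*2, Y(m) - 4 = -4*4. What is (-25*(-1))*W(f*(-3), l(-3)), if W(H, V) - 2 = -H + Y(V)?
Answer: -700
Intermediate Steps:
Y(m) = -12 (Y(m) = 4 - 4*4 = 4 - 16 = -12)
f = -6 (f = -4 - 2 = -6)
W(H, V) = -10 - H (W(H, V) = 2 + (-H - 12) = 2 + (-12 - H) = -10 - H)
(-25*(-1))*W(f*(-3), l(-3)) = (-25*(-1))*(-10 - (-6)*(-3)) = (-5*(-5))*(-10 - 1*18) = 25*(-10 - 18) = 25*(-28) = -700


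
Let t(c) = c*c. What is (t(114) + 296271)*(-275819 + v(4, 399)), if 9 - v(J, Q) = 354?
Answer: -85408411788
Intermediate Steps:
v(J, Q) = -345 (v(J, Q) = 9 - 1*354 = 9 - 354 = -345)
t(c) = c**2
(t(114) + 296271)*(-275819 + v(4, 399)) = (114**2 + 296271)*(-275819 - 345) = (12996 + 296271)*(-276164) = 309267*(-276164) = -85408411788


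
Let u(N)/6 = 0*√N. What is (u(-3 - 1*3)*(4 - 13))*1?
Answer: 0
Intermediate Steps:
u(N) = 0 (u(N) = 6*(0*√N) = 6*0 = 0)
(u(-3 - 1*3)*(4 - 13))*1 = (0*(4 - 13))*1 = (0*(-9))*1 = 0*1 = 0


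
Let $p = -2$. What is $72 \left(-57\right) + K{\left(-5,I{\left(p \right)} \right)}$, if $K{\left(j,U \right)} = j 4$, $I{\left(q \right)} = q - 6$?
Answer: $-4124$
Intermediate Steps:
$I{\left(q \right)} = -6 + q$ ($I{\left(q \right)} = q - 6 = -6 + q$)
$K{\left(j,U \right)} = 4 j$
$72 \left(-57\right) + K{\left(-5,I{\left(p \right)} \right)} = 72 \left(-57\right) + 4 \left(-5\right) = -4104 - 20 = -4124$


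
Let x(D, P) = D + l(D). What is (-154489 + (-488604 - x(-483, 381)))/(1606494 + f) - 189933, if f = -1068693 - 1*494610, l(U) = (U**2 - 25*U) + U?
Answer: -8204283694/43191 ≈ -1.8995e+5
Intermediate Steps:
l(U) = U**2 - 24*U
x(D, P) = D + D*(-24 + D)
f = -1563303 (f = -1068693 - 494610 = -1563303)
(-154489 + (-488604 - x(-483, 381)))/(1606494 + f) - 189933 = (-154489 + (-488604 - (-483)*(-23 - 483)))/(1606494 - 1563303) - 189933 = (-154489 + (-488604 - (-483)*(-506)))/43191 - 189933 = (-154489 + (-488604 - 1*244398))*(1/43191) - 189933 = (-154489 + (-488604 - 244398))*(1/43191) - 189933 = (-154489 - 733002)*(1/43191) - 189933 = -887491*1/43191 - 189933 = -887491/43191 - 189933 = -8204283694/43191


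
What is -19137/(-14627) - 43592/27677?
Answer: -107965435/404831479 ≈ -0.26669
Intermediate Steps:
-19137/(-14627) - 43592/27677 = -19137*(-1/14627) - 43592*1/27677 = 19137/14627 - 43592/27677 = -107965435/404831479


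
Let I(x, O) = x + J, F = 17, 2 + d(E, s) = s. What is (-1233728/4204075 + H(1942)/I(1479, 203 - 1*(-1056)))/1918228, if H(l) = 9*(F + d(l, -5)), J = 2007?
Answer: -653734843/4685401514257100 ≈ -1.3953e-7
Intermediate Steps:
d(E, s) = -2 + s
H(l) = 90 (H(l) = 9*(17 + (-2 - 5)) = 9*(17 - 7) = 9*10 = 90)
I(x, O) = 2007 + x (I(x, O) = x + 2007 = 2007 + x)
(-1233728/4204075 + H(1942)/I(1479, 203 - 1*(-1056)))/1918228 = (-1233728/4204075 + 90/(2007 + 1479))/1918228 = (-1233728*1/4204075 + 90/3486)*(1/1918228) = (-1233728/4204075 + 90*(1/3486))*(1/1918228) = (-1233728/4204075 + 15/581)*(1/1918228) = -653734843/2442567575*1/1918228 = -653734843/4685401514257100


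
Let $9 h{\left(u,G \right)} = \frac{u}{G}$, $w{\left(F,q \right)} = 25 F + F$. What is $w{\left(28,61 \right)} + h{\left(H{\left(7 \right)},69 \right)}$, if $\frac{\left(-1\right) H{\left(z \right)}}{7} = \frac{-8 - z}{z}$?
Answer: $\frac{150701}{207} \approx 728.02$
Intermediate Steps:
$H{\left(z \right)} = - \frac{7 \left(-8 - z\right)}{z}$ ($H{\left(z \right)} = - 7 \frac{-8 - z}{z} = - \frac{7 \left(-8 - z\right)}{z}$)
$w{\left(F,q \right)} = 26 F$
$h{\left(u,G \right)} = \frac{u}{9 G}$ ($h{\left(u,G \right)} = \frac{u \frac{1}{G}}{9} = \frac{u}{9 G}$)
$w{\left(28,61 \right)} + h{\left(H{\left(7 \right)},69 \right)} = 26 \cdot 28 + \frac{7 + \frac{56}{7}}{9 \cdot 69} = 728 + \frac{1}{9} \left(7 + 56 \cdot \frac{1}{7}\right) \frac{1}{69} = 728 + \frac{1}{9} \left(7 + 8\right) \frac{1}{69} = 728 + \frac{1}{9} \cdot 15 \cdot \frac{1}{69} = 728 + \frac{5}{207} = \frac{150701}{207}$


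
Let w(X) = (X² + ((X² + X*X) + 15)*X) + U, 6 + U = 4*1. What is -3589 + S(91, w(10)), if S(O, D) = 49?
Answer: -3540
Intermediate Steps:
U = -2 (U = -6 + 4*1 = -6 + 4 = -2)
w(X) = -2 + X² + X*(15 + 2*X²) (w(X) = (X² + ((X² + X*X) + 15)*X) - 2 = (X² + ((X² + X²) + 15)*X) - 2 = (X² + (2*X² + 15)*X) - 2 = (X² + (15 + 2*X²)*X) - 2 = (X² + X*(15 + 2*X²)) - 2 = -2 + X² + X*(15 + 2*X²))
-3589 + S(91, w(10)) = -3589 + 49 = -3540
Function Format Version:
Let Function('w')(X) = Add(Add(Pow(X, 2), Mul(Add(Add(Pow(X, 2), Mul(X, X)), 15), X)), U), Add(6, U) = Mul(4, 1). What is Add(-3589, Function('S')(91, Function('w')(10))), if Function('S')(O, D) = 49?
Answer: -3540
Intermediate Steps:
U = -2 (U = Add(-6, Mul(4, 1)) = Add(-6, 4) = -2)
Function('w')(X) = Add(-2, Pow(X, 2), Mul(X, Add(15, Mul(2, Pow(X, 2))))) (Function('w')(X) = Add(Add(Pow(X, 2), Mul(Add(Add(Pow(X, 2), Mul(X, X)), 15), X)), -2) = Add(Add(Pow(X, 2), Mul(Add(Add(Pow(X, 2), Pow(X, 2)), 15), X)), -2) = Add(Add(Pow(X, 2), Mul(Add(Mul(2, Pow(X, 2)), 15), X)), -2) = Add(Add(Pow(X, 2), Mul(Add(15, Mul(2, Pow(X, 2))), X)), -2) = Add(Add(Pow(X, 2), Mul(X, Add(15, Mul(2, Pow(X, 2))))), -2) = Add(-2, Pow(X, 2), Mul(X, Add(15, Mul(2, Pow(X, 2))))))
Add(-3589, Function('S')(91, Function('w')(10))) = Add(-3589, 49) = -3540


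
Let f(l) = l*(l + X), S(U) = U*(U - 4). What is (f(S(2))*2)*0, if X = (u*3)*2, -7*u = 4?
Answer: 0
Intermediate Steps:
u = -4/7 (u = -1/7*4 = -4/7 ≈ -0.57143)
X = -24/7 (X = -4/7*3*2 = -12/7*2 = -24/7 ≈ -3.4286)
S(U) = U*(-4 + U)
f(l) = l*(-24/7 + l) (f(l) = l*(l - 24/7) = l*(-24/7 + l))
(f(S(2))*2)*0 = (((2*(-4 + 2))*(-24 + 7*(2*(-4 + 2)))/7)*2)*0 = (((2*(-2))*(-24 + 7*(2*(-2)))/7)*2)*0 = (((1/7)*(-4)*(-24 + 7*(-4)))*2)*0 = (((1/7)*(-4)*(-24 - 28))*2)*0 = (((1/7)*(-4)*(-52))*2)*0 = ((208/7)*2)*0 = (416/7)*0 = 0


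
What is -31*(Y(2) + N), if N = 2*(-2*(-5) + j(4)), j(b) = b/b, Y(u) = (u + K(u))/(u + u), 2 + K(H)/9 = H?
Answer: -1395/2 ≈ -697.50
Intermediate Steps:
K(H) = -18 + 9*H
Y(u) = (-18 + 10*u)/(2*u) (Y(u) = (u + (-18 + 9*u))/(u + u) = (-18 + 10*u)/((2*u)) = (-18 + 10*u)*(1/(2*u)) = (-18 + 10*u)/(2*u))
j(b) = 1
N = 22 (N = 2*(-2*(-5) + 1) = 2*(10 + 1) = 2*11 = 22)
-31*(Y(2) + N) = -31*((5 - 9/2) + 22) = -31*(½ + 22) = -31*45/2 = -1395/2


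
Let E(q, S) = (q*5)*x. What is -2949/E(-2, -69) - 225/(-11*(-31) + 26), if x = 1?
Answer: 1080033/3670 ≈ 294.29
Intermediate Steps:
E(q, S) = 5*q (E(q, S) = (q*5)*1 = (5*q)*1 = 5*q)
-2949/E(-2, -69) - 225/(-11*(-31) + 26) = -2949/(5*(-2)) - 225/(-11*(-31) + 26) = -2949/(-10) - 225/(341 + 26) = -2949*(-1/10) - 225/367 = 2949/10 - 225*1/367 = 2949/10 - 225/367 = 1080033/3670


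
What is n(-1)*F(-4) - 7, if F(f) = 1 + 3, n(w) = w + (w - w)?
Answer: -11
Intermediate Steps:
n(w) = w (n(w) = w + 0 = w)
F(f) = 4
n(-1)*F(-4) - 7 = -1*4 - 7 = -4 - 7 = -11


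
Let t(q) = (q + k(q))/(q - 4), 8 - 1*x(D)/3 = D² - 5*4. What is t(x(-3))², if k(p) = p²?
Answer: 10929636/2809 ≈ 3890.9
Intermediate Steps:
x(D) = 84 - 3*D² (x(D) = 24 - 3*(D² - 5*4) = 24 - 3*(D² - 20) = 24 - 3*(-20 + D²) = 24 + (60 - 3*D²) = 84 - 3*D²)
t(q) = (q + q²)/(-4 + q) (t(q) = (q + q²)/(q - 4) = (q + q²)/(-4 + q))
t(x(-3))² = ((84 - 3*(-3)²)*(1 + (84 - 3*(-3)²))/(-4 + (84 - 3*(-3)²)))² = ((84 - 3*9)*(1 + (84 - 3*9))/(-4 + (84 - 3*9)))² = ((84 - 27)*(1 + (84 - 27))/(-4 + (84 - 27)))² = (57*(1 + 57)/(-4 + 57))² = (57*58/53)² = (57*(1/53)*58)² = (3306/53)² = 10929636/2809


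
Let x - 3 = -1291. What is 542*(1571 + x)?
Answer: 153386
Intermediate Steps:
x = -1288 (x = 3 - 1291 = -1288)
542*(1571 + x) = 542*(1571 - 1288) = 542*283 = 153386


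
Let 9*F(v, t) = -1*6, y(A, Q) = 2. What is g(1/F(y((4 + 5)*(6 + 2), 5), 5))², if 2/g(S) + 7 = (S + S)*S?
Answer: 16/25 ≈ 0.64000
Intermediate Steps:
F(v, t) = -⅔ (F(v, t) = (-1*6)/9 = (⅑)*(-6) = -⅔)
g(S) = 2/(-7 + 2*S²) (g(S) = 2/(-7 + (S + S)*S) = 2/(-7 + (2*S)*S) = 2/(-7 + 2*S²))
g(1/F(y((4 + 5)*(6 + 2), 5), 5))² = (2/(-7 + 2*(1/(-⅔))²))² = (2/(-7 + 2*(-3/2)²))² = (2/(-7 + 2*(9/4)))² = (2/(-7 + 9/2))² = (2/(-5/2))² = (2*(-⅖))² = (-⅘)² = 16/25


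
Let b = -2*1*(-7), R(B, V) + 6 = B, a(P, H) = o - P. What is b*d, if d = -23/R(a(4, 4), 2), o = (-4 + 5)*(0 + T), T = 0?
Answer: 161/5 ≈ 32.200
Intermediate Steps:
o = 0 (o = (-4 + 5)*(0 + 0) = 1*0 = 0)
a(P, H) = -P (a(P, H) = 0 - P = -P)
R(B, V) = -6 + B
d = 23/10 (d = -23/(-6 - 1*4) = -23/(-6 - 4) = -23/(-10) = -23*(-⅒) = 23/10 ≈ 2.3000)
b = 14 (b = -2*(-7) = 14)
b*d = 14*(23/10) = 161/5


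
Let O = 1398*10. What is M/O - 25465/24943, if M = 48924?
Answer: 72025886/29058595 ≈ 2.4786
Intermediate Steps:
O = 13980
M/O - 25465/24943 = 48924/13980 - 25465/24943 = 48924*(1/13980) - 25465*1/24943 = 4077/1165 - 25465/24943 = 72025886/29058595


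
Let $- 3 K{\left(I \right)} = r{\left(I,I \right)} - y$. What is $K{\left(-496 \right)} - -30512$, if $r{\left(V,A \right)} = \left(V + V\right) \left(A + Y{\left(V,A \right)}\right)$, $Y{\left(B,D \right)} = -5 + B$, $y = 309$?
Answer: $- \frac{897179}{3} \approx -2.9906 \cdot 10^{5}$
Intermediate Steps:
$r{\left(V,A \right)} = 2 V \left(-5 + A + V\right)$ ($r{\left(V,A \right)} = \left(V + V\right) \left(A + \left(-5 + V\right)\right) = 2 V \left(-5 + A + V\right)$)
$K{\left(I \right)} = 103 - \frac{2 I \left(-5 + 2 I\right)}{3}$ ($K{\left(I \right)} = - \frac{2 I \left(-5 + I + I\right) - 309}{3} = - \frac{2 I \left(-5 + 2 I\right) - 309}{3} = - \frac{-309 + 2 I \left(-5 + 2 I\right)}{3} = 103 - \frac{2 I \left(-5 + 2 I\right)}{3}$)
$K{\left(-496 \right)} - -30512 = \left(103 - - \frac{992 \left(-5 + 2 \left(-496\right)\right)}{3}\right) - -30512 = \left(103 - - \frac{992 \left(-5 - 992\right)}{3}\right) + 30512 = \left(103 - \left(- \frac{992}{3}\right) \left(-997\right)\right) + 30512 = \left(103 - \frac{989024}{3}\right) + 30512 = - \frac{988715}{3} + 30512 = - \frac{897179}{3}$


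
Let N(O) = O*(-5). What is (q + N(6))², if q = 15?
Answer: 225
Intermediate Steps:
N(O) = -5*O
(q + N(6))² = (15 - 5*6)² = (15 - 30)² = (-15)² = 225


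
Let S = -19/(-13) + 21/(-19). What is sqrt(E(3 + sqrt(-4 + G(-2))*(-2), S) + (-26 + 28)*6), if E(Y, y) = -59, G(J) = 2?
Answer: I*sqrt(47) ≈ 6.8557*I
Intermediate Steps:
S = 88/247 (S = -19*(-1/13) + 21*(-1/19) = 19/13 - 21/19 = 88/247 ≈ 0.35628)
sqrt(E(3 + sqrt(-4 + G(-2))*(-2), S) + (-26 + 28)*6) = sqrt(-59 + (-26 + 28)*6) = sqrt(-59 + 2*6) = sqrt(-59 + 12) = sqrt(-47) = I*sqrt(47)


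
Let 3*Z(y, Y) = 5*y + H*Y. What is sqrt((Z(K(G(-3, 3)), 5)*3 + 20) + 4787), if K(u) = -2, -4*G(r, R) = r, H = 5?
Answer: sqrt(4822) ≈ 69.441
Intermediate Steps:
G(r, R) = -r/4
Z(y, Y) = 5*Y/3 + 5*y/3 (Z(y, Y) = (5*y + 5*Y)/3 = (5*Y + 5*y)/3 = 5*Y/3 + 5*y/3)
sqrt((Z(K(G(-3, 3)), 5)*3 + 20) + 4787) = sqrt((((5/3)*5 + (5/3)*(-2))*3 + 20) + 4787) = sqrt(((25/3 - 10/3)*3 + 20) + 4787) = sqrt((5*3 + 20) + 4787) = sqrt((15 + 20) + 4787) = sqrt(35 + 4787) = sqrt(4822)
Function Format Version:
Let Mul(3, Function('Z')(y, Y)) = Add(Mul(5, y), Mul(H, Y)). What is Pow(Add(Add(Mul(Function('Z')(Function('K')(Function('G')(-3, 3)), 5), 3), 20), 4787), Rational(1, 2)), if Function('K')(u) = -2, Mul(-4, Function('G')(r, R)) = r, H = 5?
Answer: Pow(4822, Rational(1, 2)) ≈ 69.441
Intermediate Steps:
Function('G')(r, R) = Mul(Rational(-1, 4), r)
Function('Z')(y, Y) = Add(Mul(Rational(5, 3), Y), Mul(Rational(5, 3), y)) (Function('Z')(y, Y) = Mul(Rational(1, 3), Add(Mul(5, y), Mul(5, Y))) = Mul(Rational(1, 3), Add(Mul(5, Y), Mul(5, y))) = Add(Mul(Rational(5, 3), Y), Mul(Rational(5, 3), y)))
Pow(Add(Add(Mul(Function('Z')(Function('K')(Function('G')(-3, 3)), 5), 3), 20), 4787), Rational(1, 2)) = Pow(Add(Add(Mul(Add(Mul(Rational(5, 3), 5), Mul(Rational(5, 3), -2)), 3), 20), 4787), Rational(1, 2)) = Pow(Add(Add(Mul(Add(Rational(25, 3), Rational(-10, 3)), 3), 20), 4787), Rational(1, 2)) = Pow(Add(Add(Mul(5, 3), 20), 4787), Rational(1, 2)) = Pow(Add(Add(15, 20), 4787), Rational(1, 2)) = Pow(Add(35, 4787), Rational(1, 2)) = Pow(4822, Rational(1, 2))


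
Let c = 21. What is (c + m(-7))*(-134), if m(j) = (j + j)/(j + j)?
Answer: -2948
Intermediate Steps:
m(j) = 1 (m(j) = (2*j)/((2*j)) = (2*j)*(1/(2*j)) = 1)
(c + m(-7))*(-134) = (21 + 1)*(-134) = 22*(-134) = -2948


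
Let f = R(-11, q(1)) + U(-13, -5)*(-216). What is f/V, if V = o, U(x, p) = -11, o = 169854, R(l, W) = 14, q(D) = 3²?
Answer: 1195/84927 ≈ 0.014071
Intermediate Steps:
q(D) = 9
V = 169854
f = 2390 (f = 14 - 11*(-216) = 14 + 2376 = 2390)
f/V = 2390/169854 = 2390*(1/169854) = 1195/84927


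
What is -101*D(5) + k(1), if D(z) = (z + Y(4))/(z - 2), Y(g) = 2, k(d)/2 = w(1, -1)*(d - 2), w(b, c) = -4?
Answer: -683/3 ≈ -227.67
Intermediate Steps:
k(d) = 16 - 8*d (k(d) = 2*(-4*(d - 2)) = 2*(-4*(-2 + d)) = 2*(8 - 4*d) = 16 - 8*d)
D(z) = (2 + z)/(-2 + z) (D(z) = (z + 2)/(z - 2) = (2 + z)/(-2 + z))
-101*D(5) + k(1) = -101*(2 + 5)/(-2 + 5) + (16 - 8*1) = -101*7/3 + (16 - 8) = -101*7/3 + 8 = -707/3 + 8 = -683/3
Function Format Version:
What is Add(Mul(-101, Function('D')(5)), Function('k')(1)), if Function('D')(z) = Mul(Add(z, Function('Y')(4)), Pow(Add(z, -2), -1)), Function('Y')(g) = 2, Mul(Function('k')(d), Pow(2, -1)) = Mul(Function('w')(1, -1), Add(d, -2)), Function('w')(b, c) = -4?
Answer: Rational(-683, 3) ≈ -227.67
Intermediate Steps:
Function('k')(d) = Add(16, Mul(-8, d)) (Function('k')(d) = Mul(2, Mul(-4, Add(d, -2))) = Mul(2, Mul(-4, Add(-2, d))) = Mul(2, Add(8, Mul(-4, d))) = Add(16, Mul(-8, d)))
Function('D')(z) = Mul(Pow(Add(-2, z), -1), Add(2, z)) (Function('D')(z) = Mul(Add(z, 2), Pow(Add(z, -2), -1)) = Mul(Add(2, z), Pow(Add(-2, z), -1)) = Mul(Pow(Add(-2, z), -1), Add(2, z)))
Add(Mul(-101, Function('D')(5)), Function('k')(1)) = Add(Mul(-101, Mul(Pow(Add(-2, 5), -1), Add(2, 5))), Add(16, Mul(-8, 1))) = Add(Mul(-101, Mul(Pow(3, -1), 7)), Add(16, -8)) = Add(Mul(-101, Mul(Rational(1, 3), 7)), 8) = Add(Mul(-101, Rational(7, 3)), 8) = Add(Rational(-707, 3), 8) = Rational(-683, 3)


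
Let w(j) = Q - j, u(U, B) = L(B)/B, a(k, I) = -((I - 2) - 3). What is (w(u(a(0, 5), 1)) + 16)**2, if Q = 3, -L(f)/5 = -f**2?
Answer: 196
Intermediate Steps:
L(f) = 5*f**2 (L(f) = -(-5)*f**2 = 5*f**2)
a(k, I) = 5 - I (a(k, I) = -((-2 + I) - 3) = -(-5 + I) = 5 - I)
u(U, B) = 5*B (u(U, B) = (5*B**2)/B = 5*B)
w(j) = 3 - j
(w(u(a(0, 5), 1)) + 16)**2 = ((3 - 5) + 16)**2 = (-2 + 16)**2 = 14**2 = 196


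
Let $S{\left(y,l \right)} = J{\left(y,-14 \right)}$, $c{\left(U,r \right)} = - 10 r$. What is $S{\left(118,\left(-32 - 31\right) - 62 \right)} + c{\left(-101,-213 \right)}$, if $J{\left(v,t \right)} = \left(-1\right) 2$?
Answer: $2128$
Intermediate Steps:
$J{\left(v,t \right)} = -2$
$S{\left(y,l \right)} = -2$
$S{\left(118,\left(-32 - 31\right) - 62 \right)} + c{\left(-101,-213 \right)} = -2 - -2130 = -2 + 2130 = 2128$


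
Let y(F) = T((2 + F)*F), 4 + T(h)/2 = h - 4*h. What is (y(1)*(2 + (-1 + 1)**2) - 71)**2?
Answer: 15129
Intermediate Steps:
T(h) = -8 - 6*h (T(h) = -8 + 2*(h - 4*h) = -8 + 2*(-3*h) = -8 - 6*h)
y(F) = -8 - 6*F*(2 + F) (y(F) = -8 - 6*(2 + F)*F = -8 - 6*F*(2 + F))
(y(1)*(2 + (-1 + 1)**2) - 71)**2 = ((-8 - 6*1*(2 + 1))*(2 + (-1 + 1)**2) - 71)**2 = ((-8 - 6*1*3)*(2 + 0**2) - 71)**2 = ((-8 - 18)*(2 + 0) - 71)**2 = (-26*2 - 71)**2 = (-52 - 71)**2 = (-123)**2 = 15129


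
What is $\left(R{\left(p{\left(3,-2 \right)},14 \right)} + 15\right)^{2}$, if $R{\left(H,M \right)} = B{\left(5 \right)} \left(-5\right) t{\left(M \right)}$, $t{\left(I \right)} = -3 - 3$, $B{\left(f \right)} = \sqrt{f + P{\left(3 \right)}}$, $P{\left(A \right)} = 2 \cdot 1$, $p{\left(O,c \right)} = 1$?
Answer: $6525 + 900 \sqrt{7} \approx 8906.2$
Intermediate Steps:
$P{\left(A \right)} = 2$
$B{\left(f \right)} = \sqrt{2 + f}$ ($B{\left(f \right)} = \sqrt{f + 2} = \sqrt{2 + f}$)
$t{\left(I \right)} = -6$ ($t{\left(I \right)} = -3 - 3 = -6$)
$R{\left(H,M \right)} = 30 \sqrt{7}$ ($R{\left(H,M \right)} = \sqrt{2 + 5} \left(-5\right) \left(-6\right) = \sqrt{7} \left(-5\right) \left(-6\right) = - 5 \sqrt{7} \left(-6\right) = 30 \sqrt{7}$)
$\left(R{\left(p{\left(3,-2 \right)},14 \right)} + 15\right)^{2} = \left(30 \sqrt{7} + 15\right)^{2} = \left(15 + 30 \sqrt{7}\right)^{2}$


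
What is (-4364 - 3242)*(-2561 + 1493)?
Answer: 8123208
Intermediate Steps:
(-4364 - 3242)*(-2561 + 1493) = -7606*(-1068) = 8123208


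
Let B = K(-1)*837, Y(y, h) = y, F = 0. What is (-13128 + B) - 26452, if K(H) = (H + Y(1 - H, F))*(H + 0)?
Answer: -40417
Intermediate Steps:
K(H) = H (K(H) = (H + (1 - H))*(H + 0) = 1*H = H)
B = -837 (B = -1*837 = -837)
(-13128 + B) - 26452 = (-13128 - 837) - 26452 = -13965 - 26452 = -40417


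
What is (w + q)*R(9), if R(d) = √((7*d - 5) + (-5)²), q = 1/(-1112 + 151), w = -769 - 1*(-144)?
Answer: -600626*√83/961 ≈ -5694.0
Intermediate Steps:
w = -625 (w = -769 + 144 = -625)
q = -1/961 (q = 1/(-961) = -1/961 ≈ -0.0010406)
R(d) = √(20 + 7*d) (R(d) = √((-5 + 7*d) + 25) = √(20 + 7*d))
(w + q)*R(9) = (-625 - 1/961)*√(20 + 7*9) = -600626*√(20 + 63)/961 = -600626*√83/961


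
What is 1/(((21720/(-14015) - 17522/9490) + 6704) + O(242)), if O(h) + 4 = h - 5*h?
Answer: 13300235/76191777657 ≈ 0.00017456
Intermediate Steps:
O(h) = -4 - 4*h (O(h) = -4 + (h - 5*h) = -4 - 4*h)
1/(((21720/(-14015) - 17522/9490) + 6704) + O(242)) = 1/(((21720/(-14015) - 17522/9490) + 6704) + (-4 - 4*242)) = 1/(((21720*(-1/14015) - 17522*1/9490) + 6704) + (-4 - 968)) = 1/(((-4344/2803 - 8761/4745) + 6704) - 972) = 1/((-45169363/13300235 + 6704) - 972) = 1/(89119606077/13300235 - 972) = 1/(76191777657/13300235) = 13300235/76191777657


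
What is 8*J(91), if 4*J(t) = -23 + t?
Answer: 136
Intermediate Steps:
J(t) = -23/4 + t/4 (J(t) = (-23 + t)/4 = -23/4 + t/4)
8*J(91) = 8*(-23/4 + (¼)*91) = 8*(-23/4 + 91/4) = 8*17 = 136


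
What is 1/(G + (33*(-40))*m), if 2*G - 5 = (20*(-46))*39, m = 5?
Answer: -2/49075 ≈ -4.0754e-5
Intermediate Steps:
G = -35875/2 (G = 5/2 + ((20*(-46))*39)/2 = 5/2 + (-920*39)/2 = 5/2 + (1/2)*(-35880) = 5/2 - 17940 = -35875/2 ≈ -17938.)
1/(G + (33*(-40))*m) = 1/(-35875/2 + (33*(-40))*5) = 1/(-35875/2 - 1320*5) = 1/(-35875/2 - 6600) = 1/(-49075/2) = -2/49075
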